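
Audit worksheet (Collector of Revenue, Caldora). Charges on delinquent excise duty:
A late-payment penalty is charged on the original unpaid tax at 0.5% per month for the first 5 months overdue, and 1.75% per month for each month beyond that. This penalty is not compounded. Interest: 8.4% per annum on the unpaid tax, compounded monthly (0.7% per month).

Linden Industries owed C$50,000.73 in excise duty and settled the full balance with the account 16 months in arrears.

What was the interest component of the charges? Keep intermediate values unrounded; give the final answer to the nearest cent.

C$5,903.91

Interest: C$50,000.73 × ((1 + 0.007)^16 − 1) = C$50,000.73 × 0.1180765… = C$5,903.9124…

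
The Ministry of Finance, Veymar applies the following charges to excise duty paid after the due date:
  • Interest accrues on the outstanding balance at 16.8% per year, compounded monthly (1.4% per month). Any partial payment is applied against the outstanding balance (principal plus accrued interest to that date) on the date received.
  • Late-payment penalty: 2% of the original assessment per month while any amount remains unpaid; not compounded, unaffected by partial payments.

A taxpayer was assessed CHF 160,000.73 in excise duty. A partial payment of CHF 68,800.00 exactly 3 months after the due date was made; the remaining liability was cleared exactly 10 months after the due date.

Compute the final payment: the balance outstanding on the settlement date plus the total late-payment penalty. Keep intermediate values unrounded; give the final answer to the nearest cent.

Balance at month 3: CHF 160,000.7300 × (1 + 0.014)^3 = CHF 166,815.2801…
After CHF 68,800.00 payment: CHF 166,815.2801… − CHF 68,800.00 = CHF 98,015.2801…
Balance at month 10: CHF 98,015.2801… × (1 + 0.014)^7 = CHF 108,033.7548…
Penalty: 10 × 2% × CHF 160,000.73 = CHF 32,000.15…
Final settlement = outstanding balance + penalty = CHF 108,033.7548… + CHF 32,000.15… = CHF 140,033.90

CHF 140,033.90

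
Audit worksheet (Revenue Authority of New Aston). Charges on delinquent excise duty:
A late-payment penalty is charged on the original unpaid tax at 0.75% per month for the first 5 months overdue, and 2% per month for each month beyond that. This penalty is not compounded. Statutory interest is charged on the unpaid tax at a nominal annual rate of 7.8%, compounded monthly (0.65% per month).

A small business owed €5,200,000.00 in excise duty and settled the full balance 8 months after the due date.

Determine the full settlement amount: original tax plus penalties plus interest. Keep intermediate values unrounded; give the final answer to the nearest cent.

Penalty, months 1–5: 5 × 0.75% × €5,200,000.00 = €195,000.00
Penalty, months 6–8: 3 × 2% × €5,200,000.00 = €312,000.00
Interest: €5,200,000.00 × ((1 + 0.0065)^8 − 1) = €5,200,000.00 × 0.0531985… = €276,632.2240…
Total = €5,200,000.00 + €507,000.0000 + €276,632.2240… = €5,983,632.22

€5,983,632.22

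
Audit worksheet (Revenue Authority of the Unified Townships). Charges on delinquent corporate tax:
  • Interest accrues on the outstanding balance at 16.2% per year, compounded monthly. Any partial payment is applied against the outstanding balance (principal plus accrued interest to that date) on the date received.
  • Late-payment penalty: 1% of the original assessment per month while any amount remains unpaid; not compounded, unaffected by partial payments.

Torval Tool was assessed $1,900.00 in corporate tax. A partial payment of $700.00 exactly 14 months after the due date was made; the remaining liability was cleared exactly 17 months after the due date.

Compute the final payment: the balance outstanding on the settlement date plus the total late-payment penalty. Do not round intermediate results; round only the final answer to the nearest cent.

Monthly rate = 16.2% ÷ 12 = 1.35%
Balance at month 14: $1,900.0000 × (1 + 0.0135)^14 = $2,292.3775…
After $700.00 payment: $2,292.3775… − $700.00 = $1,592.3775…
Balance at month 17: $1,592.3775… × (1 + 0.0135)^3 = $1,657.7434…
Penalty: 17 × 1% × $1,900.00 = $323.00
Final settlement = outstanding balance + penalty = $1,657.7434… + $323.00 = $1,980.74

$1,980.74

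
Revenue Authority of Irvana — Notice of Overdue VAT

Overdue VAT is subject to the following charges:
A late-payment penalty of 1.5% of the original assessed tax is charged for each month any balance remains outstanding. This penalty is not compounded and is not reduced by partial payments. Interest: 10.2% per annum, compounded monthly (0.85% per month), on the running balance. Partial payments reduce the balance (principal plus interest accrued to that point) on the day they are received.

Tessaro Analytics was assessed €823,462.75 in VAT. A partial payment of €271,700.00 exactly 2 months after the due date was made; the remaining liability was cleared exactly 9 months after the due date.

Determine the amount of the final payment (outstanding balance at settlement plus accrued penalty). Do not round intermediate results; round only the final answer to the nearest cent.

€711,525.70

Balance at month 2: €823,462.7500 × (1 + 0.0085)^2 = €837,521.1119…
After €271,700.00 payment: €837,521.1119… − €271,700.00 = €565,821.1119…
Balance at month 9: €565,821.1119… × (1 + 0.0085)^7 = €600,358.2261…
Penalty: 9 × 1.5% × €823,462.75 = €111,167.47…
Final settlement = outstanding balance + penalty = €600,358.2261… + €111,167.47… = €711,525.70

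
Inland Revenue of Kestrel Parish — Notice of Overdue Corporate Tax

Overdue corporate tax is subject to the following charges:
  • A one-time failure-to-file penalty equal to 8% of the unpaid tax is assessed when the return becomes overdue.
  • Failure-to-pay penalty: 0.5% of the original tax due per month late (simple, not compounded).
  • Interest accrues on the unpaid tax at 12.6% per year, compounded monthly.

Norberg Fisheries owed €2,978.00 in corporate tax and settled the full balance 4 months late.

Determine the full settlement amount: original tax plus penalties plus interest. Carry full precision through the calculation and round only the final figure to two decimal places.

€3,402.86

Failure-to-file penalty: 8% × €2,978.00 = €238.24
Failure-to-pay penalty: 4 × 0.5% × €2,978.00 = €59.56
Interest (12.6%/yr ÷ 12 = 1.05%/month): €2,978.00 × ((1 + 0.0105)^4 − 1) = €127.0598…
Total = €2,978.00 + €297.8000 + €127.0598… = €3,402.86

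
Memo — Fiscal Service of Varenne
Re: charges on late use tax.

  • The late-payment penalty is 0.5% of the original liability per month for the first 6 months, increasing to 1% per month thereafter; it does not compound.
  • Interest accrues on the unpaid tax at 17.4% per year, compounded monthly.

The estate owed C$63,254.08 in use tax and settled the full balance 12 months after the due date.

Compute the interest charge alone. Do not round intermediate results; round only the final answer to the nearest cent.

C$11,927.80

Interest (17.4%/yr ÷ 12 = 1.45%/month): C$63,254.08 × ((1 + 0.0145)^12 − 1) = C$11,927.7963…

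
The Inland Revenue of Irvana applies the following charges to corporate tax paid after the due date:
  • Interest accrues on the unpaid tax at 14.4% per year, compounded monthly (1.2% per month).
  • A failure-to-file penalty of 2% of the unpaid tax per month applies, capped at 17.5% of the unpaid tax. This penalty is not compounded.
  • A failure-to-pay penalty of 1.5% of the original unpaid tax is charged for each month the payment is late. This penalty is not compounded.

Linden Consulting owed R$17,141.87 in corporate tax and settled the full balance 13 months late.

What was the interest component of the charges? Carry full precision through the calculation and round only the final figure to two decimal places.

Interest: R$17,141.87 × ((1 + 0.012)^13 − 1) = R$17,141.87 × 0.1677414… = R$2,875.4006…

R$2,875.40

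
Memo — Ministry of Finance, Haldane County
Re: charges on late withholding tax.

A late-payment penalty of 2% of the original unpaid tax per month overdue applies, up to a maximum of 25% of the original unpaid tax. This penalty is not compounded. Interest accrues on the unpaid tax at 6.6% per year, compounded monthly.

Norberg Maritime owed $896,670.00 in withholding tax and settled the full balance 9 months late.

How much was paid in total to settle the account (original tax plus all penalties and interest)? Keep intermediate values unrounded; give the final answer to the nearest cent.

$1,103,444.87

Penalty: 9 × 2% × $896,670.00 = $161,400.60 (below the 25% cap of $224,167.50)
Interest (6.6%/yr ÷ 12 = 0.55%/month): $896,670.00 × ((1 + 0.0055)^9 − 1) = $45,374.2740…
Total = $896,670.00 + $161,400.6000 + $45,374.2740… = $1,103,444.87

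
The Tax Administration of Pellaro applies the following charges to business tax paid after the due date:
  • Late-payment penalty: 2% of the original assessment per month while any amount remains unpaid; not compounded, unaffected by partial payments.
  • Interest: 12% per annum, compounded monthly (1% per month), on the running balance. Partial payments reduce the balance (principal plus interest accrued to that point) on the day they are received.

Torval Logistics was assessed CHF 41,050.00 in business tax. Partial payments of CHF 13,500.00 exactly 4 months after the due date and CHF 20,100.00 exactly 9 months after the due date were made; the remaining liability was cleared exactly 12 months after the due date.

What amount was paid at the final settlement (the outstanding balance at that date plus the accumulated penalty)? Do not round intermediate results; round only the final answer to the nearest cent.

Balance at month 4: CHF 41,050.0000 × (1 + 0.01)^4 = CHF 42,716.7946…
After CHF 13,500.00 payment: CHF 42,716.7946… − CHF 13,500.00 = CHF 29,216.7946…
Balance at month 9: CHF 29,216.7946… × (1 + 0.01)^5 = CHF 30,707.1448…
After CHF 20,100.00 payment: CHF 30,707.1448… − CHF 20,100.00 = CHF 10,607.1448…
Balance at month 12: CHF 10,607.1448… × (1 + 0.01)^3 = CHF 10,928.5519…
Penalty: 12 × 2% × CHF 41,050.00 = CHF 9,852.00
Final settlement = outstanding balance + penalty = CHF 10,928.5519… + CHF 9,852.00 = CHF 20,780.55

CHF 20,780.55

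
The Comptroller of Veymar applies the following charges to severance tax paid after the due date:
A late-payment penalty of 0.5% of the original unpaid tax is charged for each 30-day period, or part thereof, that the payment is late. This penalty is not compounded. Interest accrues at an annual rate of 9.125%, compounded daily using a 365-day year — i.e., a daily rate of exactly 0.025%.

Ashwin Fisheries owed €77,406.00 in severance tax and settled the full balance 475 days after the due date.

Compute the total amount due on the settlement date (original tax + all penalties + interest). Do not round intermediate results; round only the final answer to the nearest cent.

Penalty periods: ⌈475/30⌉ = 16; penalty = 16 × 0.5% × €77,406.00 = €6,192.48
Interest: €77,406.00 × ((1 + 0.00025)^475 − 1) = €77,406.00 × 0.12607165… = €9,758.7020…
Total = €77,406.00 + €6,192.4800 + €9,758.7020… = €93,357.18

€93,357.18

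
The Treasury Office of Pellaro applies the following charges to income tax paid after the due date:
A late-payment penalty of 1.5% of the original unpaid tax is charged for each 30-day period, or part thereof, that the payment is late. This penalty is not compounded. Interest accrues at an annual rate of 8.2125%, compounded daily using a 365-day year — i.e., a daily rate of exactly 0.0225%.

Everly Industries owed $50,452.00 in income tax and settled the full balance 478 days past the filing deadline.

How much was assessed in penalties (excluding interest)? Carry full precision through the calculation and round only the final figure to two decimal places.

$12,108.48

Penalty periods: ⌈478/30⌉ = 16; penalty = 16 × 1.5% × $50,452.00 = $12,108.48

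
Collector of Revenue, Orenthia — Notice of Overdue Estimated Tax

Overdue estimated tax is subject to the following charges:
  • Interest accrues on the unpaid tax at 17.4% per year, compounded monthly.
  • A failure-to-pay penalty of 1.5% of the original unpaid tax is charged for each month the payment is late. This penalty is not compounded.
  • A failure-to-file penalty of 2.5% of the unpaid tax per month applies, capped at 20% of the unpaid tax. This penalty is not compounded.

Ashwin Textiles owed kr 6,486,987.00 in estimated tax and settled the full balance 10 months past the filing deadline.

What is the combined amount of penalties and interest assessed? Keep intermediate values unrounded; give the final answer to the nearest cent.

kr 3,274,868.02

Failure-to-file: 10 × 2.5% × kr 6,486,987.00 = kr 1,621,746.75, capped at 20% × kr 6,486,987.00 = kr 1,297,397.40
Failure-to-pay penalty = 1.5% × kr 6,486,987.00 × 10 mo = kr 973,048.05
Interest (17.4%/yr ÷ 12 = 1.45%/month): kr 6,486,987.00 × ((1 + 0.0145)^10 − 1) = kr 1,004,422.5673…
Penalties + interest = kr 2,270,445.4500 + kr 1,004,422.5673… = kr 3,274,868.02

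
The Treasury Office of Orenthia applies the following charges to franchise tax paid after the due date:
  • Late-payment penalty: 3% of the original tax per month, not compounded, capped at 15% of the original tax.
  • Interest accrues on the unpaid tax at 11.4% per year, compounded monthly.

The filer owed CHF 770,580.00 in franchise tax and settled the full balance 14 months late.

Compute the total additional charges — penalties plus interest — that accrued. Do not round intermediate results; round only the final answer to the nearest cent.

CHF 224,649.61

Penalty (uncapped): 14 × 3% × CHF 770,580.00 = CHF 323,643.60; cap = 15% × CHF 770,580.00 = CHF 115,587.00 → penalty = CHF 115,587.00
Interest (11.4%/yr ÷ 12 = 0.95%/month): CHF 770,580.00 × ((1 + 0.0095)^14 − 1) = CHF 109,062.6108…
Penalties + interest = CHF 115,587.0000 + CHF 109,062.6108… = CHF 224,649.61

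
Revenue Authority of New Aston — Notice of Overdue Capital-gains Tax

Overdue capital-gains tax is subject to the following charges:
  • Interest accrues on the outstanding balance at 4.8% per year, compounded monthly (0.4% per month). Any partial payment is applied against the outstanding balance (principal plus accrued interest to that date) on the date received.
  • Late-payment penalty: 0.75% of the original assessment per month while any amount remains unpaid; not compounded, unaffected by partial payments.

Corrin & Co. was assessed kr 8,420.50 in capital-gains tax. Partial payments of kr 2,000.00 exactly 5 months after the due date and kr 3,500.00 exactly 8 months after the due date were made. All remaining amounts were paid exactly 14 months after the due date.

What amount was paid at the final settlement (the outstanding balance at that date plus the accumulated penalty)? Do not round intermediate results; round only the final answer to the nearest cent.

kr 4,130.65

Balance at month 5: kr 8,420.5000 × (1 + 0.004)^5 = kr 8,590.2627…
After kr 2,000.00 payment: kr 8,590.2627… − kr 2,000.00 = kr 6,590.2627…
Balance at month 8: kr 6,590.2627… × (1 + 0.004)^3 = kr 6,669.6626…
After kr 3,500.00 payment: kr 6,669.6626… − kr 3,500.00 = kr 3,169.6626…
Balance at month 14: kr 3,169.6626… × (1 + 0.004)^6 = kr 3,246.4993…
Penalty: 14 × 0.75% × kr 8,420.50 = kr 884.15…
Final settlement = outstanding balance + penalty = kr 3,246.4993… + kr 884.15… = kr 4,130.65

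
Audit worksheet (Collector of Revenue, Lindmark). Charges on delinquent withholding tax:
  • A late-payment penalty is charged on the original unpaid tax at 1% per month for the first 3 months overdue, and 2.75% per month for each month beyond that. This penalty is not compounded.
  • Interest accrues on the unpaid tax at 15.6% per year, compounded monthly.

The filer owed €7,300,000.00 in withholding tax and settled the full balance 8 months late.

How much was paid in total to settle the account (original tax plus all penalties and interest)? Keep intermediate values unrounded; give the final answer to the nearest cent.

Penalty, months 1–3: 3 × 1% × €7,300,000.00 = €219,000.00
Penalty, months 4–8: 5 × 2.75% × €7,300,000.00 = €1,003,750.00
Interest (15.6%/yr ÷ 12 = 1.3%/month): €7,300,000.00 × ((1 + 0.013)^8 − 1) = €794,656.4810…
Total = €7,300,000.00 + €1,222,750.0000 + €794,656.4810… = €9,317,406.48

€9,317,406.48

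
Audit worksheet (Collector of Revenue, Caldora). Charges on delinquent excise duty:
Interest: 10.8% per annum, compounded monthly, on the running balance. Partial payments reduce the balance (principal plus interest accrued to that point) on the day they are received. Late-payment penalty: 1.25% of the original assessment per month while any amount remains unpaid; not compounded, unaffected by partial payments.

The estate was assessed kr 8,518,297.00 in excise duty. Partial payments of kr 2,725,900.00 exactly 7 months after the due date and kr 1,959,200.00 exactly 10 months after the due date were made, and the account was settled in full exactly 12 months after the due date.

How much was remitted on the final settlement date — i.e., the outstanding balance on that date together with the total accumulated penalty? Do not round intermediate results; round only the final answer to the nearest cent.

Monthly rate = 10.8% ÷ 12 = 0.9%
Balance at month 7: kr 8,518,297.0000 × (1 + 0.009)^7 = kr 9,069,658.6452…
After kr 2,725,900.00 payment: kr 9,069,658.6452… − kr 2,725,900.00 = kr 6,343,758.6452…
Balance at month 10: kr 6,343,758.6452… × (1 + 0.009)^3 = kr 6,516,586.2866…
After kr 1,959,200.00 payment: kr 6,516,586.2866… − kr 1,959,200.00 = kr 4,557,386.2866…
Balance at month 12: kr 4,557,386.2866… × (1 + 0.009)^2 = kr 4,639,788.3881…
Penalty: 12 × 1.25% × kr 8,518,297.00 = kr 1,277,744.55
Final settlement = outstanding balance + penalty = kr 4,639,788.3881… + kr 1,277,744.55 = kr 5,917,532.94

kr 5,917,532.94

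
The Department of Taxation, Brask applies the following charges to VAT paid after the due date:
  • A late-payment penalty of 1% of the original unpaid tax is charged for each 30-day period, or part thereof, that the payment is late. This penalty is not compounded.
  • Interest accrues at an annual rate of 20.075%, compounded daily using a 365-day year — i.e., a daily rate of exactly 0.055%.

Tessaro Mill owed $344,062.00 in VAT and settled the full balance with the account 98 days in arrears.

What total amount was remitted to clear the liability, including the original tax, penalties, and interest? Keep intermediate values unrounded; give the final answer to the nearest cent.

$376,872.93

Penalty periods: ⌈98/30⌉ = 4; penalty = 4 × 1% × $344,062.00 = $13,762.48
Interest: $344,062.00 × ((1 + 0.00055)^98 − 1) = $344,062.00 × 0.05536342… = $19,048.4495…
Total = $344,062.00 + $13,762.4800 + $19,048.4495… = $376,872.93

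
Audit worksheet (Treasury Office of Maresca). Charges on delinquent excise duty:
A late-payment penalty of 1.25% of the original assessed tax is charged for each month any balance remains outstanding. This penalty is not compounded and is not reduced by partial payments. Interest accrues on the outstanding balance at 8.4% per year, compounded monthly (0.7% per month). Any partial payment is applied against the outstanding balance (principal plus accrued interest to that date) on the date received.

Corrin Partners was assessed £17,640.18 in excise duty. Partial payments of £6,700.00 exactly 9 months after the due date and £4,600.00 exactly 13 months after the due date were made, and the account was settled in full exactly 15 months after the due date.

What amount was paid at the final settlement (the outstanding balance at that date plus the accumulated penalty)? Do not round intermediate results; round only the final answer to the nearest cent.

Balance at month 9: £17,640.1800 × (1 + 0.007)^9 = £18,783.1422…
After £6,700.00 payment: £18,783.1422… − £6,700.00 = £12,083.1422…
Balance at month 13: £12,083.1422… × (1 + 0.007)^4 = £12,425.0393…
After £4,600.00 payment: £12,425.0393… − £4,600.00 = £7,825.0393…
Balance at month 15: £7,825.0393… × (1 + 0.007)^2 = £7,934.9733…
Penalty: 15 × 1.25% × £17,640.18 = £3,307.53…
Final settlement = outstanding balance + penalty = £7,934.9733… + £3,307.53… = £11,242.51

£11,242.51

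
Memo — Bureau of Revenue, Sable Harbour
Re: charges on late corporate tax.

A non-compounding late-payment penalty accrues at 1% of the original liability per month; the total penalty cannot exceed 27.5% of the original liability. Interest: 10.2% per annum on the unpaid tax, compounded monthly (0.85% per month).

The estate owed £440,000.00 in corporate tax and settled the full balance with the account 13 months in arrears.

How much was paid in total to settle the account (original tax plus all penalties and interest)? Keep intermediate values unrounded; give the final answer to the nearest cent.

Penalty: 13 × 1% × £440,000.00 = £57,200.00 (below the 27.5% cap of £121,000.00)
Interest: £440,000.00 × ((1 + 0.0085)^13 − 1) = £440,000.00 × 0.1163149… = £51,178.5691…
Total = £440,000.00 + £57,200.0000 + £51,178.5691… = £548,378.57

£548,378.57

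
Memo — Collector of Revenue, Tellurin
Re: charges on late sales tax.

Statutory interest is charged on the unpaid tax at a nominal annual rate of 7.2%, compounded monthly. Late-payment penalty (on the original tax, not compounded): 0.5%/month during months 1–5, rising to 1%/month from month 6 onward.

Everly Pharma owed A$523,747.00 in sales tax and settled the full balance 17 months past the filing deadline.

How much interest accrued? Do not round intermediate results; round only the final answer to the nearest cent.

A$56,065.03

Interest (7.2%/yr ÷ 12 = 0.6%/month): A$523,747.00 × ((1 + 0.006)^17 − 1) = A$56,065.0283…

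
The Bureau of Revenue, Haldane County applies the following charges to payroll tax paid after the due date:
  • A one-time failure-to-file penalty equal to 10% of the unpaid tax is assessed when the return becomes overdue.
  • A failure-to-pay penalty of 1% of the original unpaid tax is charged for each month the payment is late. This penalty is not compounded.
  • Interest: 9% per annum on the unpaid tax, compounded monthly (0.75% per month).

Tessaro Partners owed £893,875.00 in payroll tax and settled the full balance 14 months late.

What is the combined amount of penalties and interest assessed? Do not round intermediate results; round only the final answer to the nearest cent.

£313,102.54

Failure-to-file penalty: 10% × £893,875.00 = £89,387.50
Failure-to-pay penalty: 14 × 1% × £893,875.00 = £125,142.50
Interest: £893,875.00 × ((1 + 0.0075)^14 − 1) = £893,875.00 × 0.1102755… = £98,572.5374…
Penalties + interest = £214,530.0000 + £98,572.5374… = £313,102.54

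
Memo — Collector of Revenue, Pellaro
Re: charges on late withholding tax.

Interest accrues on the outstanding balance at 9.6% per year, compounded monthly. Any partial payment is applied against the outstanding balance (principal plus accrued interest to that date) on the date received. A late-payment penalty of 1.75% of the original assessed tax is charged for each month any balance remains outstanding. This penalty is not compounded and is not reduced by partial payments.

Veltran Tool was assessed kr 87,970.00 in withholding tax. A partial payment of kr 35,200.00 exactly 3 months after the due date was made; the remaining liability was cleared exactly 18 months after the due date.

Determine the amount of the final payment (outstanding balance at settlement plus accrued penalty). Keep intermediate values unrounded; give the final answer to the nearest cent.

Monthly rate = 9.6% ÷ 12 = 0.8%
Balance at month 3: kr 87,970.0000 × (1 + 0.008)^3 = kr 90,098.2153…
After kr 35,200.00 payment: kr 90,098.2153… − kr 35,200.00 = kr 54,898.2153…
Balance at month 18: kr 54,898.2153… × (1 + 0.008)^15 = kr 61,868.0186…
Penalty: 18 × 1.75% × kr 87,970.00 = kr 27,710.55
Final settlement = outstanding balance + penalty = kr 61,868.0186… + kr 27,710.55 = kr 89,578.57

kr 89,578.57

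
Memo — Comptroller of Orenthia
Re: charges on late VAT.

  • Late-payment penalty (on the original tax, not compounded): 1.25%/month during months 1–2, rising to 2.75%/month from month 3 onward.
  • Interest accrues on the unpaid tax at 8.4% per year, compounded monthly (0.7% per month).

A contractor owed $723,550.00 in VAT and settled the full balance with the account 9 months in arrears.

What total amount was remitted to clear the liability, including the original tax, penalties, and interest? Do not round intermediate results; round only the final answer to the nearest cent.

$927,803.18

Penalty, months 1–2: 2 × 1.25% × $723,550.00 = $18,088.75
Penalty, months 3–9: 7 × 2.75% × $723,550.00 = $139,283.38…
Interest: $723,550.00 × ((1 + 0.007)^9 − 1) = $723,550.00 × 0.0647931… = $46,881.0596…
Total = $723,550.00 + $157,372.1250 + $46,881.0596… = $927,803.18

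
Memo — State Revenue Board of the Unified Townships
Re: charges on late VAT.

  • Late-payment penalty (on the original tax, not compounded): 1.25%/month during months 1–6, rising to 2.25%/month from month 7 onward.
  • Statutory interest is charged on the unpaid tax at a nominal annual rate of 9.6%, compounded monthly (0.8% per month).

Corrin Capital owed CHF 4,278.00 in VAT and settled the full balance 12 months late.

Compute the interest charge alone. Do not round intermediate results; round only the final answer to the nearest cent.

Interest: CHF 4,278.00 × ((1 + 0.008)^12 − 1) = CHF 4,278.00 × 0.1003387… = CHF 429.2489…

CHF 429.25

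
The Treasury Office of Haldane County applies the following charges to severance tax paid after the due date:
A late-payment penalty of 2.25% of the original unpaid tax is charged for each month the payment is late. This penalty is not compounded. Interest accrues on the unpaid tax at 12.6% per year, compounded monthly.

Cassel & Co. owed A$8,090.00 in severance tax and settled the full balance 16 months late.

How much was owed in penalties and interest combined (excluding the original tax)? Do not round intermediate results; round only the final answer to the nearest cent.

A$4,383.98

Late-payment penalty = 2.25% × A$8,090.00 × 16 mo = A$2,912.40
Interest (12.6%/yr ÷ 12 = 1.05%/month): A$8,090.00 × ((1 + 0.0105)^16 − 1) = A$1,471.5788…
Penalties + interest = A$2,912.4000 + A$1,471.5788… = A$4,383.98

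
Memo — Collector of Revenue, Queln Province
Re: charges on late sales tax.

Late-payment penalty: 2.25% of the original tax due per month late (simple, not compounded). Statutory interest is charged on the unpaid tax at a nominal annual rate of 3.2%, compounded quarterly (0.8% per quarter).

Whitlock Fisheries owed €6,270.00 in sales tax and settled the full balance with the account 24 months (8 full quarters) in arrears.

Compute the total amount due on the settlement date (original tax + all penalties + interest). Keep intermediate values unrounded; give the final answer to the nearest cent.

Late-payment penalty: 24 × 2.25% × €6,270.00 = €3,385.80
Interest: €6,270.00 × ((1 + 0.008)^8 − 1) = €6,270.00 × 0.0658210… = €412.6974…
Total = €6,270.00 + €3,385.8000 + €412.6974… = €10,068.50

€10,068.50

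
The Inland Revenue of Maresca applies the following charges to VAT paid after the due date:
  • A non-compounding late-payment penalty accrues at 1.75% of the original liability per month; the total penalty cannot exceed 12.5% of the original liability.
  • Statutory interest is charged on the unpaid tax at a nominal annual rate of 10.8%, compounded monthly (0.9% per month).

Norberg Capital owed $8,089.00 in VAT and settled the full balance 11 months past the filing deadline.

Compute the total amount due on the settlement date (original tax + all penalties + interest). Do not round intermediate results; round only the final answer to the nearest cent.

$9,937.96

Penalty (uncapped): 11 × 1.75% × $8,089.00 = $1,557.13…; cap = 12.5% × $8,089.00 = $1,011.13… → penalty = $1,011.13…
Interest: $8,089.00 × ((1 + 0.009)^11 − 1) = $8,089.00 × 0.1035775… = $837.8382…
Total = $8,089.00 + $1,011.1250 + $837.8382… = $9,937.96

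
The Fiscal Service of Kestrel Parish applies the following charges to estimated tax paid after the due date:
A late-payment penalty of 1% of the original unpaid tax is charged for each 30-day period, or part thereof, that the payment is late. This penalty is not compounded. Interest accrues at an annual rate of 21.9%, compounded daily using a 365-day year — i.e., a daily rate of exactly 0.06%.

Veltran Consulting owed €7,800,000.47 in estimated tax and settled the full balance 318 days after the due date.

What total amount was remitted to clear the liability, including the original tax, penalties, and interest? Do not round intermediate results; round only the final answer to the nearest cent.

Penalty periods: ⌈318/30⌉ = 11; penalty = 11 × 1% × €7,800,000.47 = €858,000.05…
Interest: €7,800,000.47 × ((1 + 0.0006)^318 − 1) = €7,800,000.47 × 0.21014814… = €1,639,155.6004…
Total = €7,800,000.47 + €858,000.0517 + €1,639,155.6004… = €10,297,156.12

€10,297,156.12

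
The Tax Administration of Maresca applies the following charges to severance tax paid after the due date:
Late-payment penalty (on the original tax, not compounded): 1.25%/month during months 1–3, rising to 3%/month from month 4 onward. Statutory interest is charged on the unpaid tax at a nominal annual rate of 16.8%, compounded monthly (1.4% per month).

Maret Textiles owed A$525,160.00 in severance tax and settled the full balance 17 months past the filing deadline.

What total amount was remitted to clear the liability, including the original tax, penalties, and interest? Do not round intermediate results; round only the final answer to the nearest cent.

Penalty, months 1–3: 3 × 1.25% × A$525,160.00 = A$19,693.50
Penalty, months 4–17: 14 × 3% × A$525,160.00 = A$220,567.20
Interest: A$525,160.00 × ((1 + 0.014)^17 − 1) = A$525,160.00 × 0.2666168… = A$140,016.4647…
Total = A$525,160.00 + A$240,260.7000 + A$140,016.4647… = A$905,437.16

A$905,437.16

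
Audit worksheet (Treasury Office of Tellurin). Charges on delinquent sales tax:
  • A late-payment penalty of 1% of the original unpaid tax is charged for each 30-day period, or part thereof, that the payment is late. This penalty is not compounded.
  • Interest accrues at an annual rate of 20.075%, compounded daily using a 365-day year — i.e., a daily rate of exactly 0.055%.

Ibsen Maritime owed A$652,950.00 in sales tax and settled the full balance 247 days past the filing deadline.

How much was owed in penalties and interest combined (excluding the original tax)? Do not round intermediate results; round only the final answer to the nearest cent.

A$153,748.36

Penalty periods: ⌈247/30⌉ = 9; penalty = 9 × 1% × A$652,950.00 = A$58,765.50
Interest: A$652,950.00 × ((1 + 0.00055)^247 − 1) = A$652,950.00 × 0.14546728… = A$94,982.8578…
Penalties + interest = A$58,765.5000 + A$94,982.8578… = A$153,748.36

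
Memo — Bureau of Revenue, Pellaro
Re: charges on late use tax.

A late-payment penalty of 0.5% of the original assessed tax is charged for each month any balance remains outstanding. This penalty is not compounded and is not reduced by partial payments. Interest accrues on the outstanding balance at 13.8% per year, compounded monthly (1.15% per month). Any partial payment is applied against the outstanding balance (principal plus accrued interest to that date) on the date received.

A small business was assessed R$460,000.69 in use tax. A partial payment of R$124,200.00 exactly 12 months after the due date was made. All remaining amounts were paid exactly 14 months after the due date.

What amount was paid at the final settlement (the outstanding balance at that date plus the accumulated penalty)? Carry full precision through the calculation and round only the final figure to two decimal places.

Balance at month 12: R$460,000.6900 × (1 + 0.0115)^12 = R$527,653.8708…
After R$124,200.00 payment: R$527,653.8708… − R$124,200.00 = R$403,453.8708…
Balance at month 14: R$403,453.8708… × (1 + 0.0115)^2 = R$412,786.6666…
Penalty: 14 × 0.5% × R$460,000.69 = R$32,200.05…
Final settlement = outstanding balance + penalty = R$412,786.6666… + R$32,200.05… = R$444,986.71

R$444,986.71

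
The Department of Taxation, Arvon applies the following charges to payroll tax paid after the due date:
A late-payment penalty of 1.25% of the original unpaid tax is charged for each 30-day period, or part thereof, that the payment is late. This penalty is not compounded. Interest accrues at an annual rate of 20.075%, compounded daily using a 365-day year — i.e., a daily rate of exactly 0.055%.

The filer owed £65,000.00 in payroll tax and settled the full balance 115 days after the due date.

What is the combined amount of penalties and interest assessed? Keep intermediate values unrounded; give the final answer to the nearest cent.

£7,492.85

Penalty periods: ⌈115/30⌉ = 4; penalty = 4 × 1.25% × £65,000.00 = £3,250.00
Interest: £65,000.00 × ((1 + 0.00055)^115 − 1) = £65,000.00 × 0.06527461… = £4,242.8494…
Penalties + interest = £3,250.0000 + £4,242.8494… = £7,492.85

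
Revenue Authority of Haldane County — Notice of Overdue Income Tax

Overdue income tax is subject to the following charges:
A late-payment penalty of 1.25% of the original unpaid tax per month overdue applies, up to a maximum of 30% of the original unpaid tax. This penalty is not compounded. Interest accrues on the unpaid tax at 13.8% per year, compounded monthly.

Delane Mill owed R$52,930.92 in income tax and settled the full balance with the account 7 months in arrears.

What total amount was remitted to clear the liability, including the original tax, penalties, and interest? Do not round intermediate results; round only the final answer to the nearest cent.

R$61,973.17

Penalty: 7 × 1.25% × R$52,930.92 = R$4,631.46… (below the 30% cap of R$15,879.28…)
Interest (13.8%/yr ÷ 12 = 1.15%/month): R$52,930.92 × ((1 + 0.0115)^7 − 1) = R$4,410.7916…
Total = R$52,930.92 + R$4,631.4555 + R$4,410.7916… = R$61,973.17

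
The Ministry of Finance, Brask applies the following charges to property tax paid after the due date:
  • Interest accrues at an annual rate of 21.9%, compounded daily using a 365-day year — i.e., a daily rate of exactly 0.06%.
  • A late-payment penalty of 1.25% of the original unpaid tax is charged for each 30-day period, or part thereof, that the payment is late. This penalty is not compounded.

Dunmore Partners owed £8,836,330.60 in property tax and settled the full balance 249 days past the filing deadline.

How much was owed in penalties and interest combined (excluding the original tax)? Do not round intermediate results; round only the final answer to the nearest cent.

£2,417,490.43

Penalty periods: ⌈249/30⌉ = 9; penalty = 9 × 1.25% × £8,836,330.60 = £994,087.19…
Interest: £8,836,330.60 × ((1 + 0.0006)^249 − 1) = £8,836,330.60 × 0.16108533… = £1,423,403.2401…
Penalties + interest = £994,087.1925 + £1,423,403.2401… = £2,417,490.43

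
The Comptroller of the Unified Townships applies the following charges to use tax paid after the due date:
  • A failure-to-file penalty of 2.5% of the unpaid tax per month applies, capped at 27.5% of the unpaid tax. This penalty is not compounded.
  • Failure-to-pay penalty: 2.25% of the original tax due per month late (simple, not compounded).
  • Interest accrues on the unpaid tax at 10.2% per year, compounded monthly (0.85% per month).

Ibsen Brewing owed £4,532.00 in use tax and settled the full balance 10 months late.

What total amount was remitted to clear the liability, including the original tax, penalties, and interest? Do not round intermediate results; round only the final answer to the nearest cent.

£7,084.99

Failure-to-file: 10 × 2.5% × £4,532.00 = £1,133.00 (under the 27.5% cap)
Failure-to-pay penalty: 10 × 2.25% × £4,532.00 = £1,019.70
Interest: £4,532.00 × ((1 + 0.0085)^10 − 1) = £4,532.00 × 0.0883261… = £400.2937…
Total = £4,532.00 + £2,152.7000 + £400.2937… = £7,084.99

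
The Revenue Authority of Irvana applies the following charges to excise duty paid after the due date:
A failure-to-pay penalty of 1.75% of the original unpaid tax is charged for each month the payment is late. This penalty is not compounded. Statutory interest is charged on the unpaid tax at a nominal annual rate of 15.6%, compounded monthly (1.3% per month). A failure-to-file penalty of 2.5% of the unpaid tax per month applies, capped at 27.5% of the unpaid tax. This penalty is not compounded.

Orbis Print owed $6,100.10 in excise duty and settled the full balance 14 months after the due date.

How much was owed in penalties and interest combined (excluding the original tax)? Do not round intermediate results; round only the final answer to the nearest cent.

Failure-to-file: 14 × 2.5% × $6,100.10 = $2,135.04…, capped at 27.5% × $6,100.10 = $1,677.53…
Failure-to-pay penalty: 14 × 1.75% × $6,100.10 = $1,494.52…
Interest: $6,100.10 × ((1 + 0.013)^14 − 1) = $6,100.10 × 0.1982081… = $1,209.0890…
Penalties + interest = $3,172.0520 + $1,209.0890… = $4,381.14

$4,381.14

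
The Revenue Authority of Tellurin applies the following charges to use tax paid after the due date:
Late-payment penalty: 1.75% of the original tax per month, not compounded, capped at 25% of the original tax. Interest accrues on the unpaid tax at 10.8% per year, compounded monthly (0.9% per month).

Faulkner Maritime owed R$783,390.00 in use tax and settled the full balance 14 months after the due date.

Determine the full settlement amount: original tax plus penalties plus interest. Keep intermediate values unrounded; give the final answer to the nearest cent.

R$1,080,015.17

Penalty: 14 × 1.75% × R$783,390.00 = R$191,930.55 (below the 25% cap of R$195,847.50)
Interest: R$783,390.00 × ((1 + 0.009)^14 − 1) = R$783,390.00 × 0.1336430… = R$104,694.6238…
Total = R$783,390.00 + R$191,930.5500 + R$104,694.6238… = R$1,080,015.17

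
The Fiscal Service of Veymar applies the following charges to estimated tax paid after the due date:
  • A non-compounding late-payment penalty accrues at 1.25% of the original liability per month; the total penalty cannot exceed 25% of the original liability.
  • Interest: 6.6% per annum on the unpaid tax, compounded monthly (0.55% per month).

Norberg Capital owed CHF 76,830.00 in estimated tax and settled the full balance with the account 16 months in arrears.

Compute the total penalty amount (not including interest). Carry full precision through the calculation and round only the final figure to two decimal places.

CHF 15,366.00

Penalty: 16 × 1.25% × CHF 76,830.00 = CHF 15,366.00 (below the 25% cap of CHF 19,207.50)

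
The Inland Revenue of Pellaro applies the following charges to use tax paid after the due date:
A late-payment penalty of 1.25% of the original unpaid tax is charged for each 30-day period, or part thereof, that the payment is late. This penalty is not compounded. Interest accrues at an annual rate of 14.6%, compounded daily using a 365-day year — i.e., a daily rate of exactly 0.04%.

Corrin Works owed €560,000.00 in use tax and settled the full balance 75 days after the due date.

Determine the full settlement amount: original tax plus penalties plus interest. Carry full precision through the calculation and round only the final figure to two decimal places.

Penalty periods: ⌈75/30⌉ = 3; penalty = 3 × 1.25% × €560,000.00 = €21,000.00
Interest: €560,000.00 × ((1 + 0.0004)^75 − 1) = €560,000.00 × 0.03044835… = €17,051.0776…
Total = €560,000.00 + €21,000.0000 + €17,051.0776… = €598,051.08

€598,051.08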